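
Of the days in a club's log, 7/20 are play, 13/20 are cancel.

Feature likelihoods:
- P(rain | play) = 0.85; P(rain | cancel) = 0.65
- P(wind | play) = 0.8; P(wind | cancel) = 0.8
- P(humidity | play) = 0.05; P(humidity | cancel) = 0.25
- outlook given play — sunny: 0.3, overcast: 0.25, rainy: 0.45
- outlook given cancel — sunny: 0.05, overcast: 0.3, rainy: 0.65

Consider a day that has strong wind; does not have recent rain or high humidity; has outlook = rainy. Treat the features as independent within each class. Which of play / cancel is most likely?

play: 0.35 × (1−0.85) × 0.8 × (1−0.05) × 0.45 = 0.017955
cancel: 0.65 × (1−0.65) × 0.8 × (1−0.25) × 0.65 = 0.088725
Highest score → cancel.

cancel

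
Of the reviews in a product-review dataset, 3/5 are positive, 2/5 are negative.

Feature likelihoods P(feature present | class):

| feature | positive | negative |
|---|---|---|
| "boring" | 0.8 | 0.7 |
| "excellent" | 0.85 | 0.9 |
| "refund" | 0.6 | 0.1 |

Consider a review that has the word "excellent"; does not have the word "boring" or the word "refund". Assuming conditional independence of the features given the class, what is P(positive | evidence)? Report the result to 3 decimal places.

positive: 0.6 × (1−0.8) × 0.85 × (1−0.6) = 0.0408
negative: 0.4 × (1−0.7) × 0.9 × (1−0.1) = 0.0972
P(positive | x) = 0.0408 / 0.138 ≈ 0.296

0.296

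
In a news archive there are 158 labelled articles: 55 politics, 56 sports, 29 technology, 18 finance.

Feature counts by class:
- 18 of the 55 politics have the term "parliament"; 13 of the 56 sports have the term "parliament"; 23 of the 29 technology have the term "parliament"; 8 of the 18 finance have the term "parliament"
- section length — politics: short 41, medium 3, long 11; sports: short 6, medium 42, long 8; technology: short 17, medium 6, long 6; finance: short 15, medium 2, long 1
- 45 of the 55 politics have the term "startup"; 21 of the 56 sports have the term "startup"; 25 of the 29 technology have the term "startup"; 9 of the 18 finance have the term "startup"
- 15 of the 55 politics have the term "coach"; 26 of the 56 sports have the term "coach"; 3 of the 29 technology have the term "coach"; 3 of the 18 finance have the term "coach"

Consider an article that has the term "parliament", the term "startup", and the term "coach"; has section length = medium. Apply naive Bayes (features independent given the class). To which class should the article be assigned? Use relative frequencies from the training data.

sports

politics: (55/158) × (18/55) × (3/55) × (45/55) × (15/55) ≈ 0.0013866
sports: (56/158) × (13/56) × (42/56) × (21/56) × (26/56) ≈ 0.010744
technology: (29/158) × (23/29) × (6/29) × (25/29) × (3/29) ≈ 0.0026859
finance: (18/158) × (8/18) × (2/18) × (9/18) × (3/18) ≈ 0.000468823
Highest score → sports.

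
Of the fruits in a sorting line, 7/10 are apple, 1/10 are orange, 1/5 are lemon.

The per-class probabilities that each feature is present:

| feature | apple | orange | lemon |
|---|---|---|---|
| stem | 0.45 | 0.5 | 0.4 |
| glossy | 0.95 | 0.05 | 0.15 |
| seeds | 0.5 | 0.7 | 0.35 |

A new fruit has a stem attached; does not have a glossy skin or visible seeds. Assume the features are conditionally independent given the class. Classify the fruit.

lemon

apple: 0.7 × 0.45 × (1−0.95) × (1−0.5) = 0.007875
orange: 0.1 × 0.5 × (1−0.05) × (1−0.7) = 0.01425
lemon: 0.2 × 0.4 × (1−0.15) × (1−0.35) = 0.0442
Highest score → lemon.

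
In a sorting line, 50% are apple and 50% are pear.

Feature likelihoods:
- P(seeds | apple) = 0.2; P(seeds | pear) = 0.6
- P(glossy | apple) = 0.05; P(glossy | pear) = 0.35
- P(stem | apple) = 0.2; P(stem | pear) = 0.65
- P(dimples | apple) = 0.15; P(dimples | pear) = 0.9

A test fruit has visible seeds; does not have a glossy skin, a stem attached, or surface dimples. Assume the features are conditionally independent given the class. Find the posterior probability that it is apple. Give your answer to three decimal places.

apple: 0.5 × 0.2 × (1−0.05) × (1−0.2) × (1−0.15) = 0.0646
pear: 0.5 × 0.6 × (1−0.35) × (1−0.65) × (1−0.9) = 0.006825
P(apple | x) = 0.0646 / 0.071425 ≈ 0.904

0.904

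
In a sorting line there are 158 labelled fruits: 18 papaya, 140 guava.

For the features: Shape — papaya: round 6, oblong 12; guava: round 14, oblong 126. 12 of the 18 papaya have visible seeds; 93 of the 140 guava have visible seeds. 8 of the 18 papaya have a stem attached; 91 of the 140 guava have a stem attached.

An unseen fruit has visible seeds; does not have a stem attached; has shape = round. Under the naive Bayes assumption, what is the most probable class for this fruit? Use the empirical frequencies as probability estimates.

papaya: (18/158) × (6/18) × (12/18) × (10/18) ≈ 0.0140647
guava: (140/158) × (14/140) × (93/140) × (49/140) ≈ 0.0206013
Highest score → guava.

guava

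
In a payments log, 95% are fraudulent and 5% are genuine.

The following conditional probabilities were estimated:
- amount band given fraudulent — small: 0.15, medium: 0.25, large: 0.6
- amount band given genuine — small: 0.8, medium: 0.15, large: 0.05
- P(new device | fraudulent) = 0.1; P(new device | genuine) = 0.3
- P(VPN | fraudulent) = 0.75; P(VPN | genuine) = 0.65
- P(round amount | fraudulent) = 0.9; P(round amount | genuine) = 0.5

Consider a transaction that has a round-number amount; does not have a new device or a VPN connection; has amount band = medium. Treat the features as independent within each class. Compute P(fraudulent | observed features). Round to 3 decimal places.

fraudulent: 0.95 × 0.25 × (1−0.1) × (1−0.75) × 0.9 = 0.04809375
genuine: 0.05 × 0.15 × (1−0.3) × (1−0.65) × 0.5 = 0.00091875
P(fraudulent | x) = 0.04809375 / 0.0490125 ≈ 0.981

0.981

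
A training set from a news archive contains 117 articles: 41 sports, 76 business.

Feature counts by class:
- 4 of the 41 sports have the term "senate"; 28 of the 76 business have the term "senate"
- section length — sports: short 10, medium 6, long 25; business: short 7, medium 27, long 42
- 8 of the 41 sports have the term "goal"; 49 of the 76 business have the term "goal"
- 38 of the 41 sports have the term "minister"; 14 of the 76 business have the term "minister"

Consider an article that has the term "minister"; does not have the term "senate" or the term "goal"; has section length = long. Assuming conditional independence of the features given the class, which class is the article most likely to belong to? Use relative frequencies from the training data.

sports: (41/117) × (37/41) × (25/41) × (33/41) × (38/41) ≈ 0.143847
business: (76/117) × (48/76) × (42/76) × (27/76) × (14/76) ≈ 0.0148373
Highest score → sports.

sports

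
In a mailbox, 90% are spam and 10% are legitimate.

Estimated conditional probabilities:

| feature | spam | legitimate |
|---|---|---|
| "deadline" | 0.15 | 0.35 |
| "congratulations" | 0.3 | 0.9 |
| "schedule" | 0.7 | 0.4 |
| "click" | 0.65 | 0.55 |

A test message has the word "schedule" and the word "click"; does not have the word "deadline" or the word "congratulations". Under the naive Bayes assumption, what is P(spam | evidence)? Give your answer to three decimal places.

spam: 0.9 × (1−0.15) × (1−0.3) × 0.7 × 0.65 = 0.2436525
legitimate: 0.1 × (1−0.35) × (1−0.9) × 0.4 × 0.55 = 0.00143
P(spam | x) = 0.2436525 / 0.2450825 ≈ 0.994

0.994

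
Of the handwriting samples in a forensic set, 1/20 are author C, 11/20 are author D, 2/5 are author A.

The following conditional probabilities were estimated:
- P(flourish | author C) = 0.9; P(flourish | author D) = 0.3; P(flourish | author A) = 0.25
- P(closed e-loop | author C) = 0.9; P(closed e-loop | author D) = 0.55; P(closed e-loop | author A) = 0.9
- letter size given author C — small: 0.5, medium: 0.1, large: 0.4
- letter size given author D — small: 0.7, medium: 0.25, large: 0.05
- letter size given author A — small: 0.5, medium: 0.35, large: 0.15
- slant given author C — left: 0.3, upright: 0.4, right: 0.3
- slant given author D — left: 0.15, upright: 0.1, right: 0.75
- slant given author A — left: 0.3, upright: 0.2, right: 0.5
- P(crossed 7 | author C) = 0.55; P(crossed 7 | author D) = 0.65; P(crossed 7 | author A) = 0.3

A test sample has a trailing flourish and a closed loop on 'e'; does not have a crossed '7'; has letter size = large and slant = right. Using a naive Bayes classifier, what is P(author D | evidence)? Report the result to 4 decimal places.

0.1470

author C: 0.05 × 0.9 × 0.9 × 0.4 × 0.3 × (1−0.55) = 0.002187
author D: 0.55 × 0.3 × 0.55 × 0.05 × 0.75 × (1−0.65) = 0.00119109375
author A: 0.4 × 0.25 × 0.9 × 0.15 × 0.5 × (1−0.3) = 0.004725
P(author D | x) = 0.00119109375 / 0.00810309375 ≈ 0.1470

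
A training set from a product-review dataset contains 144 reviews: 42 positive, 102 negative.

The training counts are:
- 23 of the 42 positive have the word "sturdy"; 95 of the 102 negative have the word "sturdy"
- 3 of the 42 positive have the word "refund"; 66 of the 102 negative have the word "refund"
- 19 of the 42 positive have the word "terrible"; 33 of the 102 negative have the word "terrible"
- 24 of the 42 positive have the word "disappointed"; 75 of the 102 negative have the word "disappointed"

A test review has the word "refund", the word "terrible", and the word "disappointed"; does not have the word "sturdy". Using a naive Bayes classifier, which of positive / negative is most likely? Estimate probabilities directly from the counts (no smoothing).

negative

positive: (42/144) × (19/42) × (3/42) × (19/42) × (24/42) ≈ 0.00243629
negative: (102/144) × (7/102) × (66/102) × (33/102) × (75/102) ≈ 0.00748263
Highest score → negative.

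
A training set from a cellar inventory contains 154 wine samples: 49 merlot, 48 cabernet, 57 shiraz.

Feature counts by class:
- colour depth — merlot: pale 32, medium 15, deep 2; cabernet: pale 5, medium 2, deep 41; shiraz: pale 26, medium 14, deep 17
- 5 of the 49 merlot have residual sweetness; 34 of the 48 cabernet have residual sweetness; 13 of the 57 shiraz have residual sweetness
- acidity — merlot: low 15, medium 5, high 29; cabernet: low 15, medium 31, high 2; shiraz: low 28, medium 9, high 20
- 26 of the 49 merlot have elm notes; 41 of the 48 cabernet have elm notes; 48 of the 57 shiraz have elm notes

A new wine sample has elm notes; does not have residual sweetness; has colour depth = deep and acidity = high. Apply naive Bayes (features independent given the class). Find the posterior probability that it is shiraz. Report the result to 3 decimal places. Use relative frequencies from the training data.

merlot: (49/154) × (2/49) × (44/49) × (29/49) × (26/49) ≈ 0.00366223
cabernet: (48/154) × (41/48) × (14/48) × (2/48) × (41/48) ≈ 0.00276364
shiraz: (57/154) × (17/57) × (44/57) × (20/57) × (48/57) ≈ 0.0251784
P(shiraz | x) = 0.0251784 / 0.03160427 ≈ 0.797

0.797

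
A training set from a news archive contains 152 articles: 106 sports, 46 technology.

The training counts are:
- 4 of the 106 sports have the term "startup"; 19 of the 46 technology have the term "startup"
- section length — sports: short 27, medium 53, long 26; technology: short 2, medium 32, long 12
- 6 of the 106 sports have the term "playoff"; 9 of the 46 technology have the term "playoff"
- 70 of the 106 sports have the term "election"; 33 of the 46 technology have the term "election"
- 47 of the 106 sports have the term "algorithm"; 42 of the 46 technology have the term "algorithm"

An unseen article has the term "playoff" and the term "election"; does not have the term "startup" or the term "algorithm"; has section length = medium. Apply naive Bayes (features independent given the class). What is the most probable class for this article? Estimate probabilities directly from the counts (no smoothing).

sports

sports: (106/152) × (102/106) × (53/106) × (6/106) × (70/106) × (59/106) ≈ 0.00698088
technology: (46/152) × (27/46) × (32/46) × (9/46) × (33/46) × (4/46) ≈ 0.00150819
Highest score → sports.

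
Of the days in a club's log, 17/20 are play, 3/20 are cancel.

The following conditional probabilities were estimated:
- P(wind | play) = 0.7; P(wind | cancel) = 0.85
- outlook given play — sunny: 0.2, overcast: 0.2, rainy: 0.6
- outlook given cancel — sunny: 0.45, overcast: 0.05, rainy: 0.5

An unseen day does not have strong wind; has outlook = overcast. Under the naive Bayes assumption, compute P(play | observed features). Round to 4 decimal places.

0.9784

play: 0.85 × (1−0.7) × 0.2 = 0.051
cancel: 0.15 × (1−0.85) × 0.05 = 0.001125
P(play | x) = 0.051 / 0.052125 ≈ 0.9784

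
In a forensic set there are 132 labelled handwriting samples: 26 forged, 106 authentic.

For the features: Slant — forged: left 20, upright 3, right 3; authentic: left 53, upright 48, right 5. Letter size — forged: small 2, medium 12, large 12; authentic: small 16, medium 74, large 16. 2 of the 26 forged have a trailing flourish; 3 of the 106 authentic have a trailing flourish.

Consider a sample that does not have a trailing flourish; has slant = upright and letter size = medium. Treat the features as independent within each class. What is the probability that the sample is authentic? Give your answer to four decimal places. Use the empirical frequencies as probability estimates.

0.9622

forged: (26/132) × (3/26) × (12/26) × (24/26) ≈ 0.00968263
authentic: (106/132) × (48/106) × (74/106) × (103/106) ≈ 0.246675
P(authentic | x) = 0.246675 / 0.25635763 ≈ 0.9622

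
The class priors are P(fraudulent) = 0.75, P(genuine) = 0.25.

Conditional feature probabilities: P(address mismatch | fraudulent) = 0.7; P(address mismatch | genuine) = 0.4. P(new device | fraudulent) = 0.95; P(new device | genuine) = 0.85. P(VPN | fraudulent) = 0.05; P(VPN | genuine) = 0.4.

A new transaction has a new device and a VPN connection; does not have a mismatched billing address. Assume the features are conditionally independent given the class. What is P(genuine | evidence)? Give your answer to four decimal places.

0.8267

fraudulent: 0.75 × (1−0.7) × 0.95 × 0.05 = 0.0106875
genuine: 0.25 × (1−0.4) × 0.85 × 0.4 = 0.051
P(genuine | x) = 0.051 / 0.0616875 ≈ 0.8267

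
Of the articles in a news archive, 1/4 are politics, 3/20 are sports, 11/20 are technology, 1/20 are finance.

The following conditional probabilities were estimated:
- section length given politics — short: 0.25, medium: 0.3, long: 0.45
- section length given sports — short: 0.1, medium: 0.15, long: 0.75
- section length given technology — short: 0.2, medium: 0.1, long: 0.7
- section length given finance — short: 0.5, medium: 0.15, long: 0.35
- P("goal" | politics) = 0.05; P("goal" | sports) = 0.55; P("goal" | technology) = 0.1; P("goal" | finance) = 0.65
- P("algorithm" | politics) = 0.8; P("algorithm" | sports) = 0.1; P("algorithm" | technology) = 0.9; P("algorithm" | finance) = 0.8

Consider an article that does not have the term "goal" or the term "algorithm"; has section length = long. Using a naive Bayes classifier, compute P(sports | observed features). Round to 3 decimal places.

0.443

politics: 0.25 × 0.45 × (1−0.05) × (1−0.8) = 0.021375
sports: 0.15 × 0.75 × (1−0.55) × (1−0.1) = 0.0455625
technology: 0.55 × 0.7 × (1−0.1) × (1−0.9) = 0.03465
finance: 0.05 × 0.35 × (1−0.65) × (1−0.8) = 0.001225
P(sports | x) = 0.0455625 / 0.1028125 ≈ 0.443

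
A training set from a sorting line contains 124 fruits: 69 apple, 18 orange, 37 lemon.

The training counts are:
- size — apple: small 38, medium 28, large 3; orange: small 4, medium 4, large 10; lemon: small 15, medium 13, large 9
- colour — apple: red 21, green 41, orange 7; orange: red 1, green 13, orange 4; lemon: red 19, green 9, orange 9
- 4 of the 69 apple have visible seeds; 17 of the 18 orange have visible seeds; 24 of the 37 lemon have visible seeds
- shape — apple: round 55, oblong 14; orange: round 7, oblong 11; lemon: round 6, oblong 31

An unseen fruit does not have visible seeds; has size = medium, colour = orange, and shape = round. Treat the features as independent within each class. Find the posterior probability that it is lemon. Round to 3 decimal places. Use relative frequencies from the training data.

apple: (69/124) × (28/69) × (7/69) × (65/69) × (55/69) ≈ 0.0172014
orange: (18/124) × (4/18) × (4/18) × (1/18) × (7/18) ≈ 0.000154874
lemon: (37/124) × (13/37) × (9/37) × (13/37) × (6/37) ≈ 0.00145296
P(lemon | x) = 0.00145296 / 0.018809234 ≈ 0.077

0.077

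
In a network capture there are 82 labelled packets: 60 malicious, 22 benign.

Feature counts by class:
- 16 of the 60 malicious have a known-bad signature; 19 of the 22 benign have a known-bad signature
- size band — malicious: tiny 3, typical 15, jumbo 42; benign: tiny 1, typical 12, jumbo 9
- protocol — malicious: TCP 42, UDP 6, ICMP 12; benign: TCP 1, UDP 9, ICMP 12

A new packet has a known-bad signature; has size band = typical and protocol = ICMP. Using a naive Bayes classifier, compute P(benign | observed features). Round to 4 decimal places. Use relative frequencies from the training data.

0.8760

malicious: (60/82) × (16/60) × (15/60) × (12/60) ≈ 0.0097561
benign: (22/82) × (19/22) × (12/22) × (12/22) ≈ 0.0689377
P(benign | x) = 0.0689377 / 0.0786938 ≈ 0.8760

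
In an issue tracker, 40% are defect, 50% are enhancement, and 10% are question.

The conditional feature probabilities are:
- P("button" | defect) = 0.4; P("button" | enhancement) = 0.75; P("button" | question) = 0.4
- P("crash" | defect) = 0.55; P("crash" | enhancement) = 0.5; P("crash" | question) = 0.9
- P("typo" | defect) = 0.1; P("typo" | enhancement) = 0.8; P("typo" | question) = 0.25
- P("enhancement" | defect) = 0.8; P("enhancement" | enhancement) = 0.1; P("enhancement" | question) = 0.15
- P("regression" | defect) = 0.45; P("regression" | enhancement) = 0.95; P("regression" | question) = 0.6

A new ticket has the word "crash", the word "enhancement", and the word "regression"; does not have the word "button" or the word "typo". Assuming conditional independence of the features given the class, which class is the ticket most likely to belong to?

defect: 0.4 × (1−0.4) × 0.55 × (1−0.1) × 0.8 × 0.45 = 0.042768
enhancement: 0.5 × (1−0.75) × 0.5 × (1−0.8) × 0.1 × 0.95 = 0.0011875
question: 0.1 × (1−0.4) × 0.9 × (1−0.25) × 0.15 × 0.6 = 0.003645
Highest score → defect.

defect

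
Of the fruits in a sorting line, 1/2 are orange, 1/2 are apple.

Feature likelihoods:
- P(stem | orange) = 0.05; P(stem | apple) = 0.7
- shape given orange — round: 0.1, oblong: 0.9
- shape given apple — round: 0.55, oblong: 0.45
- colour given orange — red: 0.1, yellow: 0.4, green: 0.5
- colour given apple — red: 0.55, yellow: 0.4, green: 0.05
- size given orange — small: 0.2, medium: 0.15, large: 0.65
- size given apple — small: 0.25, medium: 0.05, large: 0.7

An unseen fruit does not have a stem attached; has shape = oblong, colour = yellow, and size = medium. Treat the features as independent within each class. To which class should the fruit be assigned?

orange: 0.5 × (1−0.05) × 0.9 × 0.4 × 0.15 = 0.02565
apple: 0.5 × (1−0.7) × 0.45 × 0.4 × 0.05 = 0.00135
Highest score → orange.

orange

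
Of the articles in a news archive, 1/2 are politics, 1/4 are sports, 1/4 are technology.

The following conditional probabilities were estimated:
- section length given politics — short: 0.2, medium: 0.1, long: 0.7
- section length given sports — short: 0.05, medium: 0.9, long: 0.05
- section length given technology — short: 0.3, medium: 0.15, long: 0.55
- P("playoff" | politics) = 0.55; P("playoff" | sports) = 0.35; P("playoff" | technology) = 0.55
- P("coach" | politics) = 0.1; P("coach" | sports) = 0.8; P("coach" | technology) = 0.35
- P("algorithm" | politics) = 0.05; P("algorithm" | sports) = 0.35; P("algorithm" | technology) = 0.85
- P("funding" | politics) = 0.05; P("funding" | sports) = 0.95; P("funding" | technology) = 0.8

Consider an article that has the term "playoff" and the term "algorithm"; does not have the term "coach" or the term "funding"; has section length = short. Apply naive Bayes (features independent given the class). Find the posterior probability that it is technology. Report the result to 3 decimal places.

politics: 0.5 × 0.2 × 0.55 × (1−0.1) × 0.05 × (1−0.05) = 0.00235125
sports: 0.25 × 0.05 × 0.35 × (1−0.8) × 0.35 × (1−0.95) = 0.0000153125
technology: 0.25 × 0.3 × 0.55 × (1−0.35) × 0.85 × (1−0.8) = 0.004558125
P(technology | x) = 0.004558125 / 0.0069246875 ≈ 0.658

0.658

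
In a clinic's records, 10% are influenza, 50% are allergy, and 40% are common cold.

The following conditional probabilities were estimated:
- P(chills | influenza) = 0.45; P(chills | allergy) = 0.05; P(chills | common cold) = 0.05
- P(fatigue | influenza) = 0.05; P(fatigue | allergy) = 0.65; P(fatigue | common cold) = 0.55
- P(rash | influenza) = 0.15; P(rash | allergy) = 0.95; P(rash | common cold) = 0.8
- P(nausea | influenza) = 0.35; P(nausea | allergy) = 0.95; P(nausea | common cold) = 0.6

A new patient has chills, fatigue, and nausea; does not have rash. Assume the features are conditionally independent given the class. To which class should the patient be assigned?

common cold

influenza: 0.1 × 0.45 × 0.05 × (1−0.15) × 0.35 = 0.000669375
allergy: 0.5 × 0.05 × 0.65 × (1−0.95) × 0.95 = 0.000771875
common cold: 0.4 × 0.05 × 0.55 × (1−0.8) × 0.6 = 0.00132
Highest score → common cold.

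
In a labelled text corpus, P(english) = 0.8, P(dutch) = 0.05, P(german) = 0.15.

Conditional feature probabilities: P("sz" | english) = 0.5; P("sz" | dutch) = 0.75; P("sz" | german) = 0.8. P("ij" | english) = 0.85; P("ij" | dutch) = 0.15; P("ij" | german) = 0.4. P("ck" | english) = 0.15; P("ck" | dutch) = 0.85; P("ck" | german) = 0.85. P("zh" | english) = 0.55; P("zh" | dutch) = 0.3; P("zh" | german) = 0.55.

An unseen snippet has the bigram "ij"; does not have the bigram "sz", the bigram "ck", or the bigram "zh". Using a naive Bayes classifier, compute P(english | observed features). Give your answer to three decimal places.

english: 0.8 × (1−0.5) × 0.85 × (1−0.15) × (1−0.55) = 0.13005
dutch: 0.05 × (1−0.75) × 0.15 × (1−0.85) × (1−0.3) = 0.000196875
german: 0.15 × (1−0.8) × 0.4 × (1−0.85) × (1−0.55) = 0.00081
P(english | x) = 0.13005 / 0.131056875 ≈ 0.992

0.992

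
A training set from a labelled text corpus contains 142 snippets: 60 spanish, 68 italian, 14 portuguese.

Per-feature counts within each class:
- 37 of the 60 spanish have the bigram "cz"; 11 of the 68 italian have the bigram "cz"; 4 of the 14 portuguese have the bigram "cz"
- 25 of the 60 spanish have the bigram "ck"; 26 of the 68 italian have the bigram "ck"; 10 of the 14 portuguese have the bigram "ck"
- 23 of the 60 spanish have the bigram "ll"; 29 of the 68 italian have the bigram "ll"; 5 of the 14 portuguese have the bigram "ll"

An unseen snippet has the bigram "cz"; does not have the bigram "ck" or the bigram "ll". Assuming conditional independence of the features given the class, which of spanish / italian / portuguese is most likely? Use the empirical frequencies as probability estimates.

spanish

spanish: (60/142) × (37/60) × (35/60) × (37/60) ≈ 0.0937304
italian: (68/142) × (11/68) × (42/68) × (39/68) ≈ 0.027441
portuguese: (14/142) × (4/14) × (4/14) × (9/14) ≈ 0.0051739
Highest score → spanish.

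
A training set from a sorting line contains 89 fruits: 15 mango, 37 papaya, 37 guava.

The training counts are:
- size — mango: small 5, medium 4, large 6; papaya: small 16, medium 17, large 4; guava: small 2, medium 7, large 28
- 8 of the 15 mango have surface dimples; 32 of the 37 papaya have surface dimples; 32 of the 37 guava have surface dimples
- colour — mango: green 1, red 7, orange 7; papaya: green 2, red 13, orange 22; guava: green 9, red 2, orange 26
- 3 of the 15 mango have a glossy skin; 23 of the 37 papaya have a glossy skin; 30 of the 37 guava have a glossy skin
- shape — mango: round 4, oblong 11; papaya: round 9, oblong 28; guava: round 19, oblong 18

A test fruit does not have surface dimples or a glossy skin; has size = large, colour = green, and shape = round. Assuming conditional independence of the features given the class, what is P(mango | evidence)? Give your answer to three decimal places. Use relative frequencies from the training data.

0.302

mango: (15/89) × (6/15) × (7/15) × (1/15) × (12/15) × (4/15) ≈ 0.000447441
papaya: (37/89) × (4/37) × (5/37) × (2/37) × (14/37) × (9/37) ≈ 0.0000302158
guava: (37/89) × (28/37) × (5/37) × (9/37) × (7/37) × (19/37) ≈ 0.00100467
P(mango | x) = 0.000447441 / 0.0014823268 ≈ 0.302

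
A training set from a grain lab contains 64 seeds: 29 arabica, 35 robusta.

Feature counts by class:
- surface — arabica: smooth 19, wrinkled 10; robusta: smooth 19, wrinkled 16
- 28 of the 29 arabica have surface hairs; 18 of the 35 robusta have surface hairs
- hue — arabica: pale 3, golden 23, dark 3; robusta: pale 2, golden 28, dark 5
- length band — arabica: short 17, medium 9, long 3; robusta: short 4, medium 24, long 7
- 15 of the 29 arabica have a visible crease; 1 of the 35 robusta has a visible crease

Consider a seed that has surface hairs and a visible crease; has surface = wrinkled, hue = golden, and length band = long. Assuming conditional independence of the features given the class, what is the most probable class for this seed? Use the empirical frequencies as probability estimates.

arabica

arabica: (29/64) × (10/29) × (28/29) × (23/29) × (3/29) × (15/29) ≈ 0.00640216
robusta: (35/64) × (16/35) × (18/35) × (28/35) × (7/35) × (1/35) ≈ 0.000587755
Highest score → arabica.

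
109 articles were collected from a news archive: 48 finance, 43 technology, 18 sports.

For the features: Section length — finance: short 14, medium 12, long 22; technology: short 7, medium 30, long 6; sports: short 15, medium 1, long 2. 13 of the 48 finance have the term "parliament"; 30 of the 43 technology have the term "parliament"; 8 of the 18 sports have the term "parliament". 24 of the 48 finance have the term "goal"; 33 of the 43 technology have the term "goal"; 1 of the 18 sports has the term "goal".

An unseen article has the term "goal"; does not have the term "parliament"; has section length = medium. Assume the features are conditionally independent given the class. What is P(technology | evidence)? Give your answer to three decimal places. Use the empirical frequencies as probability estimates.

0.612

finance: (48/109) × (12/48) × (35/48) × (24/48) ≈ 0.0401376
technology: (43/109) × (30/43) × (13/43) × (33/43) ≈ 0.063858
sports: (18/109) × (1/18) × (10/18) × (1/18) ≈ 0.000283158
P(technology | x) = 0.063858 / 0.104278758 ≈ 0.612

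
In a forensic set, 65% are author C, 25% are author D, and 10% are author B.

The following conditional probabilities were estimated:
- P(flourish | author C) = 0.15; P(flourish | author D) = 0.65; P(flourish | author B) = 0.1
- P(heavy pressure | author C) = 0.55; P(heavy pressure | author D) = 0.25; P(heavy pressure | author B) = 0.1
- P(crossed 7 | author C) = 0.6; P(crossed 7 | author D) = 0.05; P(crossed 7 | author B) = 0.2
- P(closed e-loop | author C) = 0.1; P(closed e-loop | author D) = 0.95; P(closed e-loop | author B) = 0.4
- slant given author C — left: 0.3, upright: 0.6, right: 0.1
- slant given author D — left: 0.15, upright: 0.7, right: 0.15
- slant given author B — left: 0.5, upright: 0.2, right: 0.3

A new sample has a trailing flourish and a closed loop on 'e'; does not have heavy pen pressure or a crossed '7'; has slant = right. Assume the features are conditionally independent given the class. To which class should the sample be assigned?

author C: 0.65 × 0.15 × (1−0.55) × (1−0.6) × 0.1 × 0.1 = 0.0001755
author D: 0.25 × 0.65 × (1−0.25) × (1−0.05) × 0.95 × 0.15 = 0.016498828125
author B: 0.1 × 0.1 × (1−0.1) × (1−0.2) × 0.4 × 0.3 = 0.000864
Highest score → author D.

author D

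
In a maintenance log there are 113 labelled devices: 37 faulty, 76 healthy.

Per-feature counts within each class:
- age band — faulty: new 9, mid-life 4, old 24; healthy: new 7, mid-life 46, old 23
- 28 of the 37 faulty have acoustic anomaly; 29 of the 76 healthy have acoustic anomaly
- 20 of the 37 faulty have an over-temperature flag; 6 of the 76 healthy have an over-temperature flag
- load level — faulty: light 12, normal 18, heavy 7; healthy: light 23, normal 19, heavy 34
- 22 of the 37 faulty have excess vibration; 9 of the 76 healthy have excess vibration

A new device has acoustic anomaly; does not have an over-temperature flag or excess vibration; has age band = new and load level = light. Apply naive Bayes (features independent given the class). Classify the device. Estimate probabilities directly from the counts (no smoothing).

healthy

faulty: (37/113) × (9/37) × (28/37) × (17/37) × (12/37) × (15/37) ≈ 0.00364113
healthy: (76/113) × (7/76) × (29/76) × (70/76) × (23/76) × (67/76) ≈ 0.0058085
Highest score → healthy.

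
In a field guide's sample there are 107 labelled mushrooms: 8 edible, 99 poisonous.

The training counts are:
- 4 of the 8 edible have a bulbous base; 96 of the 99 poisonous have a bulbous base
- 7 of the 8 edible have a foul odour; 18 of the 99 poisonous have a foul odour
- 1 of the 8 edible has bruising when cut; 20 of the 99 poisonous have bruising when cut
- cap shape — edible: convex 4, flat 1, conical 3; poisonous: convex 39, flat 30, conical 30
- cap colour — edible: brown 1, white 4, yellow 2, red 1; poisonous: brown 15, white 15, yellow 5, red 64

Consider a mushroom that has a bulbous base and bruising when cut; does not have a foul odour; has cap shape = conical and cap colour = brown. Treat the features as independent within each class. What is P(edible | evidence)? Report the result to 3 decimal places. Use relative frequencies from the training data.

edible: (8/107) × (4/8) × (1/8) × (1/8) × (3/8) × (1/8) ≈ 0.0000273803
poisonous: (99/107) × (96/99) × (81/99) × (20/99) × (30/99) × (15/99) ≈ 0.00680886
P(edible | x) = 0.0000273803 / 0.0068362403 ≈ 0.004

0.004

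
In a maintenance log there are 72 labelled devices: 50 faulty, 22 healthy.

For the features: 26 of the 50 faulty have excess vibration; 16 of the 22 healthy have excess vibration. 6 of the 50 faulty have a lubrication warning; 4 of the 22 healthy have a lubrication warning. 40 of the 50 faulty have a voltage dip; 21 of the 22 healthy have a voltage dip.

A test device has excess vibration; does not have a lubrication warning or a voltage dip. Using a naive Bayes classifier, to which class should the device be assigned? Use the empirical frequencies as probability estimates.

faulty

faulty: (50/72) × (26/50) × (44/50) × (10/50) ≈ 0.0635556
healthy: (22/72) × (16/22) × (18/22) × (1/22) ≈ 0.00826446
Highest score → faulty.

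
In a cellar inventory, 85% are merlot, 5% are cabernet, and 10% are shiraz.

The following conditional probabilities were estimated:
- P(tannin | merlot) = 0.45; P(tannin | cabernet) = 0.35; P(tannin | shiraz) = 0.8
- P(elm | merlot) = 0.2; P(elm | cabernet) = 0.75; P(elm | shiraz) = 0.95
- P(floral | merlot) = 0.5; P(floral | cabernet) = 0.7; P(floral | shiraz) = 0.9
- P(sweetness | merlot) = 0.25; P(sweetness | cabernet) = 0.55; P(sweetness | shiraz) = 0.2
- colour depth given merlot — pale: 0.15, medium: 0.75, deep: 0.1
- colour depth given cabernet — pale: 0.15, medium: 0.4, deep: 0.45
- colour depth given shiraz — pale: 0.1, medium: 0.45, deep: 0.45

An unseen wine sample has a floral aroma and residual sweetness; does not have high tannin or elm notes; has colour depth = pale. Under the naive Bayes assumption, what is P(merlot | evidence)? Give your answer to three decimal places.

merlot: 0.85 × (1−0.45) × (1−0.2) × 0.5 × 0.25 × 0.15 = 0.0070125
cabernet: 0.05 × (1−0.35) × (1−0.75) × 0.7 × 0.55 × 0.15 = 0.00046921875
shiraz: 0.1 × (1−0.8) × (1−0.95) × 0.9 × 0.2 × 0.1 = 0.000018
P(merlot | x) = 0.0070125 / 0.00749971875 ≈ 0.935

0.935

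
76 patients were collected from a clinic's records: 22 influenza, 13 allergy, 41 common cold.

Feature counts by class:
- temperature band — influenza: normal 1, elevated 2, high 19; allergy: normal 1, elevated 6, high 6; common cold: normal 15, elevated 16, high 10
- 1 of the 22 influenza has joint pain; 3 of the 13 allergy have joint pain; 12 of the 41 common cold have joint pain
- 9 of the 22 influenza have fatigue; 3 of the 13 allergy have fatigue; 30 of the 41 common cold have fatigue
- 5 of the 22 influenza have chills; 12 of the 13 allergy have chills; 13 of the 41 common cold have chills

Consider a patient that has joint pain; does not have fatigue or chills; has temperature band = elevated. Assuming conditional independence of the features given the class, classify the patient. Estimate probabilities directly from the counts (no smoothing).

influenza: (22/76) × (2/22) × (1/22) × (13/22) × (17/22) ≈ 0.000546186
allergy: (13/76) × (6/13) × (3/13) × (10/13) × (1/13) ≈ 0.00107803
common cold: (41/76) × (16/41) × (12/41) × (11/41) × (28/41) ≈ 0.0112898
Highest score → common cold.

common cold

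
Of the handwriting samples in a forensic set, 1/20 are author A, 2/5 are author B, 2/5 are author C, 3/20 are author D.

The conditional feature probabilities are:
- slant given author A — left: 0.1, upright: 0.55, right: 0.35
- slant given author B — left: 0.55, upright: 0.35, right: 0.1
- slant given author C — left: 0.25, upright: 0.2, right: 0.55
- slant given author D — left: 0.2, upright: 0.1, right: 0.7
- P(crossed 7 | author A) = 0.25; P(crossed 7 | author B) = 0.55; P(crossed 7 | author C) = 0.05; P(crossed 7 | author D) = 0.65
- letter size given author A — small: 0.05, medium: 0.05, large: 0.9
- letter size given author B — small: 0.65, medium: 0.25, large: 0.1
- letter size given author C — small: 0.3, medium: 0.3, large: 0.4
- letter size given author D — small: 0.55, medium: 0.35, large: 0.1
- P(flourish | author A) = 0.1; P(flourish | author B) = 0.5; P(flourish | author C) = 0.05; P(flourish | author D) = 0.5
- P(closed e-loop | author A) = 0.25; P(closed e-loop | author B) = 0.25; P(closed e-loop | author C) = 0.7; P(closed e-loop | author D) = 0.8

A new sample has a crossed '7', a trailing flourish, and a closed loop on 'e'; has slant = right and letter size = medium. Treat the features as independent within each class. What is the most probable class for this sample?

author A: 0.05 × 0.35 × 0.25 × 0.05 × 0.1 × 0.25 = 0.00000546875
author B: 0.4 × 0.1 × 0.55 × 0.25 × 0.5 × 0.25 = 0.0006875
author C: 0.4 × 0.55 × 0.05 × 0.3 × 0.05 × 0.7 = 0.0001155
author D: 0.15 × 0.7 × 0.65 × 0.35 × 0.5 × 0.8 = 0.009555
Highest score → author D.

author D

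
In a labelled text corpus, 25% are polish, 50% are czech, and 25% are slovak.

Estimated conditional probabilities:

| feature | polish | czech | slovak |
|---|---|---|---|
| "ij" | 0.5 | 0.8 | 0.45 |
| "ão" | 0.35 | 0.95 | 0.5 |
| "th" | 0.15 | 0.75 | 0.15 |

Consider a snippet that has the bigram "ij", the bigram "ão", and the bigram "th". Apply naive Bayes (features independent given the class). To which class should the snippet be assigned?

czech

polish: 0.25 × 0.5 × 0.35 × 0.15 = 0.0065625
czech: 0.5 × 0.8 × 0.95 × 0.75 = 0.285
slovak: 0.25 × 0.45 × 0.5 × 0.15 = 0.0084375
Highest score → czech.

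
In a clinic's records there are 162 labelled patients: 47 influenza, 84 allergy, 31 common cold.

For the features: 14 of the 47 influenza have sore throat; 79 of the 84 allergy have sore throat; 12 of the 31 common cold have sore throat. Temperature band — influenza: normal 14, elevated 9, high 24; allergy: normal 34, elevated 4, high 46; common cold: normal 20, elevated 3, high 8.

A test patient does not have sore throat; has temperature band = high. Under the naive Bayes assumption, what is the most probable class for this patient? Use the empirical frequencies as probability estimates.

influenza

influenza: (47/162) × (33/47) × (24/47) ≈ 0.104019
allergy: (84/162) × (5/84) × (46/84) ≈ 0.0169018
common cold: (31/162) × (19/31) × (8/31) ≈ 0.0302668
Highest score → influenza.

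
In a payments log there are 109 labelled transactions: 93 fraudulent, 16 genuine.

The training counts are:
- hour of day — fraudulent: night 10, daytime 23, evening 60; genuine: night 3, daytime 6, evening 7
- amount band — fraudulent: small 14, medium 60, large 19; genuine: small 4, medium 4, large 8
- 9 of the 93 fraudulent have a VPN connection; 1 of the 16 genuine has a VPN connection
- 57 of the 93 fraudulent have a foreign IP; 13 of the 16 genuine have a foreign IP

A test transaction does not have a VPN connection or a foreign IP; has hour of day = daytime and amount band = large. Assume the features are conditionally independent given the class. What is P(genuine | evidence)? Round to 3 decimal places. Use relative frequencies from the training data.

0.243

fraudulent: (93/109) × (23/93) × (19/93) × (84/93) × (36/93) ≈ 0.0150726
genuine: (16/109) × (6/16) × (8/16) × (15/16) × (3/16) ≈ 0.00483802
P(genuine | x) = 0.00483802 / 0.01991062 ≈ 0.243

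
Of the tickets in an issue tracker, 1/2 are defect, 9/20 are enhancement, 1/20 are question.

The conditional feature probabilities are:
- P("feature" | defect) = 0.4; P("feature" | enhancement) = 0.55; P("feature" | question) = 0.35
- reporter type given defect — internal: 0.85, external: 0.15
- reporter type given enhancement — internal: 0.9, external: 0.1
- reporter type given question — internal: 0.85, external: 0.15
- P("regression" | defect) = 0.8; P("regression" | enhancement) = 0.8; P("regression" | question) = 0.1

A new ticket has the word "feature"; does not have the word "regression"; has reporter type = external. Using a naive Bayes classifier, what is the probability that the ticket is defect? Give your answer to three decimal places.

defect: 0.5 × 0.4 × 0.15 × (1−0.8) = 0.006
enhancement: 0.45 × 0.55 × 0.1 × (1−0.8) = 0.00495
question: 0.05 × 0.35 × 0.15 × (1−0.1) = 0.0023625
P(defect | x) = 0.006 / 0.0133125 ≈ 0.451

0.451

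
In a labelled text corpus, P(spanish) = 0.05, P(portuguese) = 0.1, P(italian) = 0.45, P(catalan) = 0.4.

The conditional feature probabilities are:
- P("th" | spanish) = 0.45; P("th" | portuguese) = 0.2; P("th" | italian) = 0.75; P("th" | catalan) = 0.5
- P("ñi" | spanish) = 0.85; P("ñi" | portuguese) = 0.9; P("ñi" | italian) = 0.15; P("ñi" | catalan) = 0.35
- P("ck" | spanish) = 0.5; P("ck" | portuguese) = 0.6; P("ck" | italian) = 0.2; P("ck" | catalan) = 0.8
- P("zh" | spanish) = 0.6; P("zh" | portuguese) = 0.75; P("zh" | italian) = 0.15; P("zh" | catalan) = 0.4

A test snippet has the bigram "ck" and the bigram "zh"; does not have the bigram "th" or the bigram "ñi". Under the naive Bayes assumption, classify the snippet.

catalan

spanish: 0.05 × (1−0.45) × (1−0.85) × 0.5 × 0.6 = 0.0012375
portuguese: 0.1 × (1−0.2) × (1−0.9) × 0.6 × 0.75 = 0.0036
italian: 0.45 × (1−0.75) × (1−0.15) × 0.2 × 0.15 = 0.00286875
catalan: 0.4 × (1−0.5) × (1−0.35) × 0.8 × 0.4 = 0.0416
Highest score → catalan.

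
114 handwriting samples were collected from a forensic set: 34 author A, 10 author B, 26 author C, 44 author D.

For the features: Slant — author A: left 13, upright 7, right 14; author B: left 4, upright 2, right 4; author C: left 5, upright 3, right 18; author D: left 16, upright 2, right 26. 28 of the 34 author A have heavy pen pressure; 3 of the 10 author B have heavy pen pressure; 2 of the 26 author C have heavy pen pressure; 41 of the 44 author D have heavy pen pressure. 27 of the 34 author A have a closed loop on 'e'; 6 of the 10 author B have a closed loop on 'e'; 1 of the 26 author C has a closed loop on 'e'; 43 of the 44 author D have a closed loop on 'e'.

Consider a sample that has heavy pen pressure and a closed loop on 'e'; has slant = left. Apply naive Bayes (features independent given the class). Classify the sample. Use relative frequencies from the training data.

author D

author A: (34/114) × (13/34) × (28/34) × (27/34) ≈ 0.0745766
author B: (10/114) × (4/10) × (3/10) × (6/10) ≈ 0.00631579
author C: (26/114) × (5/26) × (2/26) × (1/26) ≈ 0.000129762
author D: (44/114) × (16/44) × (41/44) × (43/44) ≈ 0.127809
Highest score → author D.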